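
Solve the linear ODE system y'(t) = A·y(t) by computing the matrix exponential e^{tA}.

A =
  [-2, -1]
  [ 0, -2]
e^{tA} =
  [exp(-2*t), -t*exp(-2*t)]
  [0, exp(-2*t)]

Strategy: write A = P · J · P⁻¹ where J is a Jordan canonical form, so e^{tA} = P · e^{tJ} · P⁻¹, and e^{tJ} can be computed block-by-block.

A has Jordan form
J =
  [-2,  1]
  [ 0, -2]
(up to reordering of blocks).

Per-block formulas:
  For a 2×2 Jordan block J_2(-2): exp(t · J_2(-2)) = e^(-2t)·(I + t·N), where N is the 2×2 nilpotent shift.

After assembling e^{tJ} and conjugating by P, we get:

e^{tA} =
  [exp(-2*t), -t*exp(-2*t)]
  [0, exp(-2*t)]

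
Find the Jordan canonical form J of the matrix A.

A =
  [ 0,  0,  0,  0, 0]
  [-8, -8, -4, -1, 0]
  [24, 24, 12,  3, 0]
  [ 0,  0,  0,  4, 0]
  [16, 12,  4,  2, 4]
J_1(0) ⊕ J_1(0) ⊕ J_2(4) ⊕ J_1(4)

The characteristic polynomial is
  det(x·I − A) = x^5 - 12*x^4 + 48*x^3 - 64*x^2 = x^2*(x - 4)^3

Eigenvalues and multiplicities (the geometric multiplicity of λ is n − rank(A − λI), which equals the number of Jordan blocks for λ):
  λ = 0: algebraic multiplicity = 2, geometric multiplicity = 2
  λ = 4: algebraic multiplicity = 3, geometric multiplicity = 2

Determining the block sizes for each eigenvalue:
  λ = 0: gm = am = 2, so every block has size 1 → block sizes [1, 1]
  λ = 4: 2 blocks summing to 3 forces exactly one block of size 2 and the rest size 1 → block sizes [2, 1]

Assembling the blocks gives a Jordan form
J =
  [0, 0, 0, 0, 0]
  [0, 0, 0, 0, 0]
  [0, 0, 4, 1, 0]
  [0, 0, 0, 4, 0]
  [0, 0, 0, 0, 4]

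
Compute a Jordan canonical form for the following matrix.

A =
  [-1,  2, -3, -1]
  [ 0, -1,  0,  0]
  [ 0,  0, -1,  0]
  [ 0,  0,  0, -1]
J_2(-1) ⊕ J_1(-1) ⊕ J_1(-1)

The characteristic polynomial is
  det(x·I − A) = x^4 + 4*x^3 + 6*x^2 + 4*x + 1 = (x + 1)^4

Eigenvalues and multiplicities (the geometric multiplicity of λ is n − rank(A − λI), which equals the number of Jordan blocks for λ):
  λ = -1: algebraic multiplicity = 4, geometric multiplicity = 3

Determining the block sizes for each eigenvalue:
  λ = -1: 3 blocks summing to 4 forces exactly one block of size 2 and the rest size 1 → block sizes [2, 1, 1]

Assembling the blocks gives a Jordan form
J =
  [-1,  1,  0,  0]
  [ 0, -1,  0,  0]
  [ 0,  0, -1,  0]
  [ 0,  0,  0, -1]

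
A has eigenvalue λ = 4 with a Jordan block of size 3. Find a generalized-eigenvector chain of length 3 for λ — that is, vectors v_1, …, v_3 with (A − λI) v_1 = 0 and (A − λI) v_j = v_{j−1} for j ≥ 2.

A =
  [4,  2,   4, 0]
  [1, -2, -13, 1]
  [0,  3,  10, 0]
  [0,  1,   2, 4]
A Jordan chain for λ = 4 of length 3:
v_1 = (2, -6, 3, 1)ᵀ
v_2 = (0, 1, 0, 0)ᵀ
v_3 = (1, 0, 0, 0)ᵀ

Let N = A − (4)·I. We want v_3 with N^3 v_3 = 0 but N^2 v_3 ≠ 0; then v_{j-1} := N · v_j for j = 3, …, 2.

Pick v_3 = (1, 0, 0, 0)ᵀ.
Then v_2 = N · v_3 = (0, 1, 0, 0)ᵀ.
Then v_1 = N · v_2 = (2, -6, 3, 1)ᵀ.

Sanity check: (A − (4)·I) v_1 = (0, 0, 0, 0)ᵀ = 0. ✓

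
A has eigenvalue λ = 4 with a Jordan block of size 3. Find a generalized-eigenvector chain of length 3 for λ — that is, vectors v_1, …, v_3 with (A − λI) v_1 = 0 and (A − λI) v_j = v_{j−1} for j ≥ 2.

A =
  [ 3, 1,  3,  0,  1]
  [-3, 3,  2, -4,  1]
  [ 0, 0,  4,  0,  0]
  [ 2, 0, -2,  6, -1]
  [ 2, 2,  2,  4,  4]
A Jordan chain for λ = 4 of length 3:
v_1 = (1, -1, 0, 0, 2)ᵀ
v_2 = (3, 2, 0, -2, 2)ᵀ
v_3 = (0, 0, 1, 0, 0)ᵀ

Let N = A − (4)·I. We want v_3 with N^3 v_3 = 0 but N^2 v_3 ≠ 0; then v_{j-1} := N · v_j for j = 3, …, 2.

Pick v_3 = (0, 0, 1, 0, 0)ᵀ.
Then v_2 = N · v_3 = (3, 2, 0, -2, 2)ᵀ.
Then v_1 = N · v_2 = (1, -1, 0, 0, 2)ᵀ.

Sanity check: (A − (4)·I) v_1 = (0, 0, 0, 0, 0)ᵀ = 0. ✓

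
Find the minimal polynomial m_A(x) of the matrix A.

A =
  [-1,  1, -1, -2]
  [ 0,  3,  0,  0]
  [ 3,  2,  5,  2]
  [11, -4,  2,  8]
x^4 - 15*x^3 + 84*x^2 - 208*x + 192

The characteristic polynomial is χ_A(x) = (x - 4)^3*(x - 3), so the eigenvalues are known. The minimal polynomial is
  m_A(x) = Π_λ (x − λ)^{k_λ}
where k_λ is the size of the *largest* Jordan block for λ (equivalently, the smallest k with (A − λI)^k v = 0 for every generalised eigenvector v of λ).

  λ = 3: largest Jordan block has size 1, contributing (x − 3)
  λ = 4: largest Jordan block has size 3, contributing (x − 4)^3

So m_A(x) = (x - 4)^3*(x - 3) = x^4 - 15*x^3 + 84*x^2 - 208*x + 192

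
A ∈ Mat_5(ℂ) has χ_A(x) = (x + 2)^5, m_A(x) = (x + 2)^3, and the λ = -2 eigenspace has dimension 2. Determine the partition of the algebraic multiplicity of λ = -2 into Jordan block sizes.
Block sizes for λ = -2: [3, 2]

Step 1 — from the characteristic polynomial, algebraic multiplicity of λ = -2 is 5. From dim ker(A − (-2)·I) = 2, there are exactly 2 Jordan blocks for λ = -2.
Step 2 — from the minimal polynomial, the factor (x + 2)^3 tells us the largest block for λ = -2 has size 3.
Step 3 — with total size 5, 2 blocks, and largest block 3, the block sizes (in nonincreasing order) are [3, 2].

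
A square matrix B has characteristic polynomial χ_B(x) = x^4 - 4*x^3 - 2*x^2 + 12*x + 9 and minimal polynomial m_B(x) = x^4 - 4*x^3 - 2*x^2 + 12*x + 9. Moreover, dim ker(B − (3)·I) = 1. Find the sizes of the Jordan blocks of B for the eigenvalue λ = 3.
Block sizes for λ = 3: [2]

Step 1 — from the characteristic polynomial, algebraic multiplicity of λ = 3 is 2. From dim ker(B − (3)·I) = 1, there are exactly 1 Jordan blocks for λ = 3.
Step 2 — from the minimal polynomial, the factor (x − 3)^2 tells us the largest block for λ = 3 has size 2.
Step 3 — with total size 2, 1 blocks, and largest block 2, the block sizes (in nonincreasing order) are [2].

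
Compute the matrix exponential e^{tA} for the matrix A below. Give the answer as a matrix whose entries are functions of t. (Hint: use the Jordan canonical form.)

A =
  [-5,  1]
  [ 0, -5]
e^{tA} =
  [exp(-5*t), t*exp(-5*t)]
  [0, exp(-5*t)]

Strategy: write A = P · J · P⁻¹ where J is a Jordan canonical form, so e^{tA} = P · e^{tJ} · P⁻¹, and e^{tJ} can be computed block-by-block.

A has Jordan form
J =
  [-5,  1]
  [ 0, -5]
(up to reordering of blocks).

Per-block formulas:
  For a 2×2 Jordan block J_2(-5): exp(t · J_2(-5)) = e^(-5t)·(I + t·N), where N is the 2×2 nilpotent shift.

After assembling e^{tJ} and conjugating by P, we get:

e^{tA} =
  [exp(-5*t), t*exp(-5*t)]
  [0, exp(-5*t)]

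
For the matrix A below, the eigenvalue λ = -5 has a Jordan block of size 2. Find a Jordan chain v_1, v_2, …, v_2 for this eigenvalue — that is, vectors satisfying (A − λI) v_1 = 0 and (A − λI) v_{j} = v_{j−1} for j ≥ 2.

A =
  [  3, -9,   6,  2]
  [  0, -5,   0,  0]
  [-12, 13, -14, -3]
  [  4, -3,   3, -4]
A Jordan chain for λ = -5 of length 2:
v_1 = (8, 0, -12, 4)ᵀ
v_2 = (1, 0, 0, 0)ᵀ

Let N = A − (-5)·I. We want v_2 with N^2 v_2 = 0 but N^1 v_2 ≠ 0; then v_{j-1} := N · v_j for j = 2, …, 2.

Pick v_2 = (1, 0, 0, 0)ᵀ.
Then v_1 = N · v_2 = (8, 0, -12, 4)ᵀ.

Sanity check: (A − (-5)·I) v_1 = (0, 0, 0, 0)ᵀ = 0. ✓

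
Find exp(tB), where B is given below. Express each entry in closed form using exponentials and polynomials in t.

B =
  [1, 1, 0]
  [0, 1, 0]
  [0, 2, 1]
e^{tB} =
  [exp(t), t*exp(t), 0]
  [0, exp(t), 0]
  [0, 2*t*exp(t), exp(t)]

Strategy: write B = P · J · P⁻¹ where J is a Jordan canonical form, so e^{tB} = P · e^{tJ} · P⁻¹, and e^{tJ} can be computed block-by-block.

B has Jordan form
J =
  [1, 1, 0]
  [0, 1, 0]
  [0, 0, 1]
(up to reordering of blocks).

Per-block formulas:
  For a 1×1 block at λ = 1: exp(t · [1]) = [e^(1t)].
  For a 2×2 Jordan block J_2(1): exp(t · J_2(1)) = e^(1t)·(I + t·N), where N is the 2×2 nilpotent shift.

After assembling e^{tJ} and conjugating by P, we get:

e^{tB} =
  [exp(t), t*exp(t), 0]
  [0, exp(t), 0]
  [0, 2*t*exp(t), exp(t)]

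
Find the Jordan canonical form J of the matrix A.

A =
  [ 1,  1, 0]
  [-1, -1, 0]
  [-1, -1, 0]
J_2(0) ⊕ J_1(0)

The characteristic polynomial is
  det(x·I − A) = x^3

Eigenvalues and multiplicities (the geometric multiplicity of λ is n − rank(A − λI), which equals the number of Jordan blocks for λ):
  λ = 0: algebraic multiplicity = 3, geometric multiplicity = 2

Determining the block sizes for each eigenvalue:
  λ = 0: 2 blocks summing to 3 forces exactly one block of size 2 and the rest size 1 → block sizes [2, 1]

Assembling the blocks gives a Jordan form
J =
  [0, 1, 0]
  [0, 0, 0]
  [0, 0, 0]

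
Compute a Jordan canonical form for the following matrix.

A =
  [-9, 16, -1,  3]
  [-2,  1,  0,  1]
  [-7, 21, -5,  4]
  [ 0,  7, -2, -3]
J_2(-4) ⊕ J_2(-4)

The characteristic polynomial is
  det(x·I − A) = x^4 + 16*x^3 + 96*x^2 + 256*x + 256 = (x + 4)^4

Eigenvalues and multiplicities (the geometric multiplicity of λ is n − rank(A − λI), which equals the number of Jordan blocks for λ):
  λ = -4: algebraic multiplicity = 4, geometric multiplicity = 2

Determining the block sizes for each eigenvalue:
  λ = -4: with am = 4 and gm = 2, the partition is not yet determined (e.g. several partitions of 4 into 2 parts exist). Let N = A − (-4)·I. Computing rank(N^1) = 2, rank(N^2) = 0; the number of blocks of size ≥ j is rank(N^{j−1}) − rank(N^j), giving [2, 2]. So we have 2 block(s) of size 2 → block sizes [2, 2]

Assembling the blocks gives a Jordan form
J =
  [-4,  1,  0,  0]
  [ 0, -4,  0,  0]
  [ 0,  0, -4,  1]
  [ 0,  0,  0, -4]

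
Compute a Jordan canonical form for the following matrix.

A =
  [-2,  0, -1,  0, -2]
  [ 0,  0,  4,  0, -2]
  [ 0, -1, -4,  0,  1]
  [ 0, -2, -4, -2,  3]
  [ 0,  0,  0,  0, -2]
J_3(-2) ⊕ J_2(-2)

The characteristic polynomial is
  det(x·I − A) = x^5 + 10*x^4 + 40*x^3 + 80*x^2 + 80*x + 32 = (x + 2)^5

Eigenvalues and multiplicities (the geometric multiplicity of λ is n − rank(A − λI), which equals the number of Jordan blocks for λ):
  λ = -2: algebraic multiplicity = 5, geometric multiplicity = 2

Determining the block sizes for each eigenvalue:
  λ = -2: with am = 5 and gm = 2, the partition is not yet determined (e.g. several partitions of 5 into 2 parts exist). Let N = A − (-2)·I. Computing rank(N^1) = 3, rank(N^2) = 1, rank(N^3) = 0; the number of blocks of size ≥ j is rank(N^{j−1}) − rank(N^j), giving [2, 2, 1]. So we have 1 block(s) of size 3, 1 block(s) of size 2 → block sizes [3, 2]

Assembling the blocks gives a Jordan form
J =
  [-2,  1,  0,  0,  0]
  [ 0, -2,  1,  0,  0]
  [ 0,  0, -2,  0,  0]
  [ 0,  0,  0, -2,  1]
  [ 0,  0,  0,  0, -2]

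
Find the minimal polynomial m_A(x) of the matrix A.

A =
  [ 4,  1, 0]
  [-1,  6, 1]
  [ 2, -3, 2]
x^3 - 12*x^2 + 48*x - 64

The characteristic polynomial is χ_A(x) = (x - 4)^3, so the eigenvalues are known. The minimal polynomial is
  m_A(x) = Π_λ (x − λ)^{k_λ}
where k_λ is the size of the *largest* Jordan block for λ (equivalently, the smallest k with (A − λI)^k v = 0 for every generalised eigenvector v of λ).

  λ = 4: largest Jordan block has size 3, contributing (x − 4)^3

So m_A(x) = (x - 4)^3 = x^3 - 12*x^2 + 48*x - 64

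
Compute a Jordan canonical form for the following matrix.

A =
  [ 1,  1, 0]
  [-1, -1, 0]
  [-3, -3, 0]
J_2(0) ⊕ J_1(0)

The characteristic polynomial is
  det(x·I − A) = x^3

Eigenvalues and multiplicities (the geometric multiplicity of λ is n − rank(A − λI), which equals the number of Jordan blocks for λ):
  λ = 0: algebraic multiplicity = 3, geometric multiplicity = 2

Determining the block sizes for each eigenvalue:
  λ = 0: 2 blocks summing to 3 forces exactly one block of size 2 and the rest size 1 → block sizes [2, 1]

Assembling the blocks gives a Jordan form
J =
  [0, 1, 0]
  [0, 0, 0]
  [0, 0, 0]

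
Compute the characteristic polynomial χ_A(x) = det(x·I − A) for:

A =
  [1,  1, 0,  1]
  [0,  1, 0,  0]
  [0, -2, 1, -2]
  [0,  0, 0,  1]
x^4 - 4*x^3 + 6*x^2 - 4*x + 1

Expanding det(x·I − A) (e.g. by cofactor expansion or by noting that A is similar to its Jordan form J, which has the same characteristic polynomial as A) gives
  χ_A(x) = x^4 - 4*x^3 + 6*x^2 - 4*x + 1
which factors as (x - 1)^4. The eigenvalues (with algebraic multiplicities) are λ = 1 with multiplicity 4.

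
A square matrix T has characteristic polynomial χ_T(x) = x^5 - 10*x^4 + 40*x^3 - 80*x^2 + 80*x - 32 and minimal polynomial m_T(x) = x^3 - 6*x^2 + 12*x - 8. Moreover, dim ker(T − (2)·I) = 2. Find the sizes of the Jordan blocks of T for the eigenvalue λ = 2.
Block sizes for λ = 2: [3, 2]

Step 1 — from the characteristic polynomial, algebraic multiplicity of λ = 2 is 5. From dim ker(T − (2)·I) = 2, there are exactly 2 Jordan blocks for λ = 2.
Step 2 — from the minimal polynomial, the factor (x − 2)^3 tells us the largest block for λ = 2 has size 3.
Step 3 — with total size 5, 2 blocks, and largest block 3, the block sizes (in nonincreasing order) are [3, 2].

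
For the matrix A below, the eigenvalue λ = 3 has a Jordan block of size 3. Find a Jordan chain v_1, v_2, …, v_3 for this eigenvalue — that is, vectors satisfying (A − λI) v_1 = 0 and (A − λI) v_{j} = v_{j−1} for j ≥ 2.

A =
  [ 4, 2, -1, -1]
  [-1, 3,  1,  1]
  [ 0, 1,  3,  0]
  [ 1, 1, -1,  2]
A Jordan chain for λ = 3 of length 3:
v_1 = (-2, 0, -1, -1)ᵀ
v_2 = (1, -1, 0, 1)ᵀ
v_3 = (1, 0, 0, 0)ᵀ

Let N = A − (3)·I. We want v_3 with N^3 v_3 = 0 but N^2 v_3 ≠ 0; then v_{j-1} := N · v_j for j = 3, …, 2.

Pick v_3 = (1, 0, 0, 0)ᵀ.
Then v_2 = N · v_3 = (1, -1, 0, 1)ᵀ.
Then v_1 = N · v_2 = (-2, 0, -1, -1)ᵀ.

Sanity check: (A − (3)·I) v_1 = (0, 0, 0, 0)ᵀ = 0. ✓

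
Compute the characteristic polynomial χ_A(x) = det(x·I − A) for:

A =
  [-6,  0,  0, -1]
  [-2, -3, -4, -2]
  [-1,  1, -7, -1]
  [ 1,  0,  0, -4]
x^4 + 20*x^3 + 150*x^2 + 500*x + 625

Expanding det(x·I − A) (e.g. by cofactor expansion or by noting that A is similar to its Jordan form J, which has the same characteristic polynomial as A) gives
  χ_A(x) = x^4 + 20*x^3 + 150*x^2 + 500*x + 625
which factors as (x + 5)^4. The eigenvalues (with algebraic multiplicities) are λ = -5 with multiplicity 4.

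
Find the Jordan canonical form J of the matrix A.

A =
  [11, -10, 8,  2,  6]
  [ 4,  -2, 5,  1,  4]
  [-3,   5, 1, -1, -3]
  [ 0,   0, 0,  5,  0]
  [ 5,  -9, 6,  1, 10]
J_3(5) ⊕ J_1(5) ⊕ J_1(5)

The characteristic polynomial is
  det(x·I − A) = x^5 - 25*x^4 + 250*x^3 - 1250*x^2 + 3125*x - 3125 = (x - 5)^5

Eigenvalues and multiplicities (the geometric multiplicity of λ is n − rank(A − λI), which equals the number of Jordan blocks for λ):
  λ = 5: algebraic multiplicity = 5, geometric multiplicity = 3

Determining the block sizes for each eigenvalue:
  λ = 5: with am = 5 and gm = 3, the partition is not yet determined (e.g. several partitions of 5 into 3 parts exist). Let N = A − (5)·I. Computing rank(N^1) = 2, rank(N^2) = 1, rank(N^3) = 0; the number of blocks of size ≥ j is rank(N^{j−1}) − rank(N^j), giving [3, 1, 1]. So we have 1 block(s) of size 3, 2 block(s) of size 1 → block sizes [3, 1, 1]

Assembling the blocks gives a Jordan form
J =
  [5, 1, 0, 0, 0]
  [0, 5, 1, 0, 0]
  [0, 0, 5, 0, 0]
  [0, 0, 0, 5, 0]
  [0, 0, 0, 0, 5]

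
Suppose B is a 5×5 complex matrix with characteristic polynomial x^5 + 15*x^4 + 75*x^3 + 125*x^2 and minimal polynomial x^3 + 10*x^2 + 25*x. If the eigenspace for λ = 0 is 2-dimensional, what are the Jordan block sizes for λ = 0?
Block sizes for λ = 0: [1, 1]

Step 1 — from the characteristic polynomial, algebraic multiplicity of λ = 0 is 2. From dim ker(B − (0)·I) = 2, there are exactly 2 Jordan blocks for λ = 0.
Step 2 — from the minimal polynomial, the factor (x − 0) tells us the largest block for λ = 0 has size 1.
Step 3 — with total size 2, 2 blocks, and largest block 1, the block sizes (in nonincreasing order) are [1, 1].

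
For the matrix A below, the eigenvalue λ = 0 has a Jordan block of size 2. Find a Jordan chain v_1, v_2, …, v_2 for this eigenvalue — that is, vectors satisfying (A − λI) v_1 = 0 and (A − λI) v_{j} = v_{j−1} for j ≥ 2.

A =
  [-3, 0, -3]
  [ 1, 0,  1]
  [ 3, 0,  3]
A Jordan chain for λ = 0 of length 2:
v_1 = (-3, 1, 3)ᵀ
v_2 = (1, 0, 0)ᵀ

Let N = A − (0)·I. We want v_2 with N^2 v_2 = 0 but N^1 v_2 ≠ 0; then v_{j-1} := N · v_j for j = 2, …, 2.

Pick v_2 = (1, 0, 0)ᵀ.
Then v_1 = N · v_2 = (-3, 1, 3)ᵀ.

Sanity check: (A − (0)·I) v_1 = (0, 0, 0)ᵀ = 0. ✓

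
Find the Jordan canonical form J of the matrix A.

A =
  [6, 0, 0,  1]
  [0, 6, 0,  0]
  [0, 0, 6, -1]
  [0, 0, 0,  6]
J_2(6) ⊕ J_1(6) ⊕ J_1(6)

The characteristic polynomial is
  det(x·I − A) = x^4 - 24*x^3 + 216*x^2 - 864*x + 1296 = (x - 6)^4

Eigenvalues and multiplicities (the geometric multiplicity of λ is n − rank(A − λI), which equals the number of Jordan blocks for λ):
  λ = 6: algebraic multiplicity = 4, geometric multiplicity = 3

Determining the block sizes for each eigenvalue:
  λ = 6: 3 blocks summing to 4 forces exactly one block of size 2 and the rest size 1 → block sizes [2, 1, 1]

Assembling the blocks gives a Jordan form
J =
  [6, 1, 0, 0]
  [0, 6, 0, 0]
  [0, 0, 6, 0]
  [0, 0, 0, 6]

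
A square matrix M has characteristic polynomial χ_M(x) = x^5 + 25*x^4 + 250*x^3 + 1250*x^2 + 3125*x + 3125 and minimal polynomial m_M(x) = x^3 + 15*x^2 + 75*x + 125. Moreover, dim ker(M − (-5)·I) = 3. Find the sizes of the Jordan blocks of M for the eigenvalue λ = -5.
Block sizes for λ = -5: [3, 1, 1]

Step 1 — from the characteristic polynomial, algebraic multiplicity of λ = -5 is 5. From dim ker(M − (-5)·I) = 3, there are exactly 3 Jordan blocks for λ = -5.
Step 2 — from the minimal polynomial, the factor (x + 5)^3 tells us the largest block for λ = -5 has size 3.
Step 3 — with total size 5, 3 blocks, and largest block 3, the block sizes (in nonincreasing order) are [3, 1, 1].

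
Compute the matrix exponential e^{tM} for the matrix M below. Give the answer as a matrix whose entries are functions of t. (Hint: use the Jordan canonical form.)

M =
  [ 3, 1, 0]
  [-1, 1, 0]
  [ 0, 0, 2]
e^{tM} =
  [t*exp(2*t) + exp(2*t), t*exp(2*t), 0]
  [-t*exp(2*t), -t*exp(2*t) + exp(2*t), 0]
  [0, 0, exp(2*t)]

Strategy: write M = P · J · P⁻¹ where J is a Jordan canonical form, so e^{tM} = P · e^{tJ} · P⁻¹, and e^{tJ} can be computed block-by-block.

M has Jordan form
J =
  [2, 1, 0]
  [0, 2, 0]
  [0, 0, 2]
(up to reordering of blocks).

Per-block formulas:
  For a 1×1 block at λ = 2: exp(t · [2]) = [e^(2t)].
  For a 2×2 Jordan block J_2(2): exp(t · J_2(2)) = e^(2t)·(I + t·N), where N is the 2×2 nilpotent shift.

After assembling e^{tJ} and conjugating by P, we get:

e^{tM} =
  [t*exp(2*t) + exp(2*t), t*exp(2*t), 0]
  [-t*exp(2*t), -t*exp(2*t) + exp(2*t), 0]
  [0, 0, exp(2*t)]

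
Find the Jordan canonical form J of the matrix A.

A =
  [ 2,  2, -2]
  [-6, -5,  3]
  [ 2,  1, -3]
J_2(-2) ⊕ J_1(-2)

The characteristic polynomial is
  det(x·I − A) = x^3 + 6*x^2 + 12*x + 8 = (x + 2)^3

Eigenvalues and multiplicities (the geometric multiplicity of λ is n − rank(A − λI), which equals the number of Jordan blocks for λ):
  λ = -2: algebraic multiplicity = 3, geometric multiplicity = 2

Determining the block sizes for each eigenvalue:
  λ = -2: 2 blocks summing to 3 forces exactly one block of size 2 and the rest size 1 → block sizes [2, 1]

Assembling the blocks gives a Jordan form
J =
  [-2,  1,  0]
  [ 0, -2,  0]
  [ 0,  0, -2]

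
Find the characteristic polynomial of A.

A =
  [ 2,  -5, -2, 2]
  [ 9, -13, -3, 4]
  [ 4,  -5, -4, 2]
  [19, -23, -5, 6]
x^4 + 9*x^3 + 30*x^2 + 44*x + 24

Expanding det(x·I − A) (e.g. by cofactor expansion or by noting that A is similar to its Jordan form J, which has the same characteristic polynomial as A) gives
  χ_A(x) = x^4 + 9*x^3 + 30*x^2 + 44*x + 24
which factors as (x + 2)^3*(x + 3). The eigenvalues (with algebraic multiplicities) are λ = -3 with multiplicity 1, λ = -2 with multiplicity 3.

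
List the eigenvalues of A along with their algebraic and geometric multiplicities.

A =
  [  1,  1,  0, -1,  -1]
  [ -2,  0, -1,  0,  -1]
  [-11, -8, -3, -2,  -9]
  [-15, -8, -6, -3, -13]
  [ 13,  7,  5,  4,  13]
λ = 1: alg = 4, geom = 2; λ = 4: alg = 1, geom = 1

Step 1 — factor the characteristic polynomial to read off the algebraic multiplicities:
  χ_A(x) = (x - 4)*(x - 1)^4

Step 2 — compute geometric multiplicities via the rank-nullity identity g(λ) = n − rank(A − λI):
  rank(A − (1)·I) = 3, so dim ker(A − (1)·I) = n − 3 = 2
  rank(A − (4)·I) = 4, so dim ker(A − (4)·I) = n − 4 = 1

Summary:
  λ = 1: algebraic multiplicity = 4, geometric multiplicity = 2
  λ = 4: algebraic multiplicity = 1, geometric multiplicity = 1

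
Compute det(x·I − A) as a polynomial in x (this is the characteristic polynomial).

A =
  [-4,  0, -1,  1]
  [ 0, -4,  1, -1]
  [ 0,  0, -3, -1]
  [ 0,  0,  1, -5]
x^4 + 16*x^3 + 96*x^2 + 256*x + 256

Expanding det(x·I − A) (e.g. by cofactor expansion or by noting that A is similar to its Jordan form J, which has the same characteristic polynomial as A) gives
  χ_A(x) = x^4 + 16*x^3 + 96*x^2 + 256*x + 256
which factors as (x + 4)^4. The eigenvalues (with algebraic multiplicities) are λ = -4 with multiplicity 4.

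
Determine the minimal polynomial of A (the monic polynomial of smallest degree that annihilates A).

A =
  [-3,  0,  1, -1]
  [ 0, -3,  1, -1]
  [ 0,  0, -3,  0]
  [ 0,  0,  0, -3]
x^2 + 6*x + 9

The characteristic polynomial is χ_A(x) = (x + 3)^4, so the eigenvalues are known. The minimal polynomial is
  m_A(x) = Π_λ (x − λ)^{k_λ}
where k_λ is the size of the *largest* Jordan block for λ (equivalently, the smallest k with (A − λI)^k v = 0 for every generalised eigenvector v of λ).

  λ = -3: largest Jordan block has size 2, contributing (x + 3)^2

So m_A(x) = (x + 3)^2 = x^2 + 6*x + 9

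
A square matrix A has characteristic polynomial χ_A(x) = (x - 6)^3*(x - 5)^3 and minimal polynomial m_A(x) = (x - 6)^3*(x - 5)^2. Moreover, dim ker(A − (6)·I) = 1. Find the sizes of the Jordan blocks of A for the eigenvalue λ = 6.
Block sizes for λ = 6: [3]

Step 1 — from the characteristic polynomial, algebraic multiplicity of λ = 6 is 3. From dim ker(A − (6)·I) = 1, there are exactly 1 Jordan blocks for λ = 6.
Step 2 — from the minimal polynomial, the factor (x − 6)^3 tells us the largest block for λ = 6 has size 3.
Step 3 — with total size 3, 1 blocks, and largest block 3, the block sizes (in nonincreasing order) are [3].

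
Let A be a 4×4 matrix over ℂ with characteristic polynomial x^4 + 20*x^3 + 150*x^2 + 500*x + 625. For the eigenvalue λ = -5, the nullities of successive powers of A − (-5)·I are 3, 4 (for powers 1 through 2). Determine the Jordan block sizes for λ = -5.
Block sizes for λ = -5: [2, 1, 1]

From the dimensions of kernels of powers, the number of Jordan blocks of size at least j is d_j − d_{j−1} where d_j = dim ker(N^j) (with d_0 = 0). Computing the differences gives [3, 1].
The number of blocks of size exactly k is (#blocks of size ≥ k) − (#blocks of size ≥ k + 1), so the partition is: 2 block(s) of size 1, 1 block(s) of size 2.
In nonincreasing order the block sizes are [2, 1, 1].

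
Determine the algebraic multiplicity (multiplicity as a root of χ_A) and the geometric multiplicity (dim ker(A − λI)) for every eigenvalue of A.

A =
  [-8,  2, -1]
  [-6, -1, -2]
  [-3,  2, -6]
λ = -5: alg = 3, geom = 2

Step 1 — factor the characteristic polynomial to read off the algebraic multiplicities:
  χ_A(x) = (x + 5)^3

Step 2 — compute geometric multiplicities via the rank-nullity identity g(λ) = n − rank(A − λI):
  rank(A − (-5)·I) = 1, so dim ker(A − (-5)·I) = n − 1 = 2

Summary:
  λ = -5: algebraic multiplicity = 3, geometric multiplicity = 2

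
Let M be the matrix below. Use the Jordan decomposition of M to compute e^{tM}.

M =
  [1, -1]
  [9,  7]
e^{tM} =
  [-3*t*exp(4*t) + exp(4*t), -t*exp(4*t)]
  [9*t*exp(4*t), 3*t*exp(4*t) + exp(4*t)]

Strategy: write M = P · J · P⁻¹ where J is a Jordan canonical form, so e^{tM} = P · e^{tJ} · P⁻¹, and e^{tJ} can be computed block-by-block.

M has Jordan form
J =
  [4, 1]
  [0, 4]
(up to reordering of blocks).

Per-block formulas:
  For a 2×2 Jordan block J_2(4): exp(t · J_2(4)) = e^(4t)·(I + t·N), where N is the 2×2 nilpotent shift.

After assembling e^{tJ} and conjugating by P, we get:

e^{tM} =
  [-3*t*exp(4*t) + exp(4*t), -t*exp(4*t)]
  [9*t*exp(4*t), 3*t*exp(4*t) + exp(4*t)]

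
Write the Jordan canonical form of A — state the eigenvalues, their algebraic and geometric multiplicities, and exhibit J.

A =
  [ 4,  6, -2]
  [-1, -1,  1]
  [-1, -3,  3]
J_2(2) ⊕ J_1(2)

The characteristic polynomial is
  det(x·I − A) = x^3 - 6*x^2 + 12*x - 8 = (x - 2)^3

Eigenvalues and multiplicities (the geometric multiplicity of λ is n − rank(A − λI), which equals the number of Jordan blocks for λ):
  λ = 2: algebraic multiplicity = 3, geometric multiplicity = 2

Determining the block sizes for each eigenvalue:
  λ = 2: 2 blocks summing to 3 forces exactly one block of size 2 and the rest size 1 → block sizes [2, 1]

Assembling the blocks gives a Jordan form
J =
  [2, 1, 0]
  [0, 2, 0]
  [0, 0, 2]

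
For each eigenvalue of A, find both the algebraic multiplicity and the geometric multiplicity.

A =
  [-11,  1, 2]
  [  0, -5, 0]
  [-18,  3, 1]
λ = -5: alg = 3, geom = 2

Step 1 — factor the characteristic polynomial to read off the algebraic multiplicities:
  χ_A(x) = (x + 5)^3

Step 2 — compute geometric multiplicities via the rank-nullity identity g(λ) = n − rank(A − λI):
  rank(A − (-5)·I) = 1, so dim ker(A − (-5)·I) = n − 1 = 2

Summary:
  λ = -5: algebraic multiplicity = 3, geometric multiplicity = 2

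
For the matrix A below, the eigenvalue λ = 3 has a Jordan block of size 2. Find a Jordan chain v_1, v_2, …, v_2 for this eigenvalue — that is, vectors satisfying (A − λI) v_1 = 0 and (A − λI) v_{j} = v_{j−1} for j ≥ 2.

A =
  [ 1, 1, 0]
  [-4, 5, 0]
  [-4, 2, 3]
A Jordan chain for λ = 3 of length 2:
v_1 = (-2, -4, -4)ᵀ
v_2 = (1, 0, 0)ᵀ

Let N = A − (3)·I. We want v_2 with N^2 v_2 = 0 but N^1 v_2 ≠ 0; then v_{j-1} := N · v_j for j = 2, …, 2.

Pick v_2 = (1, 0, 0)ᵀ.
Then v_1 = N · v_2 = (-2, -4, -4)ᵀ.

Sanity check: (A − (3)·I) v_1 = (0, 0, 0)ᵀ = 0. ✓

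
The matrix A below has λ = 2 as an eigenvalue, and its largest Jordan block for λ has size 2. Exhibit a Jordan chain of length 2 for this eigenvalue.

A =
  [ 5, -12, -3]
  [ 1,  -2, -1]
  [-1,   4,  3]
A Jordan chain for λ = 2 of length 2:
v_1 = (3, 1, -1)ᵀ
v_2 = (1, 0, 0)ᵀ

Let N = A − (2)·I. We want v_2 with N^2 v_2 = 0 but N^1 v_2 ≠ 0; then v_{j-1} := N · v_j for j = 2, …, 2.

Pick v_2 = (1, 0, 0)ᵀ.
Then v_1 = N · v_2 = (3, 1, -1)ᵀ.

Sanity check: (A − (2)·I) v_1 = (0, 0, 0)ᵀ = 0. ✓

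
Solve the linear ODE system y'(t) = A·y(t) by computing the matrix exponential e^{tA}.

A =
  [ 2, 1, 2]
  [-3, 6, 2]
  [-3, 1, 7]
e^{tA} =
  [-3*t*exp(5*t) + exp(5*t), t*exp(5*t), 2*t*exp(5*t)]
  [-3*t*exp(5*t), t*exp(5*t) + exp(5*t), 2*t*exp(5*t)]
  [-3*t*exp(5*t), t*exp(5*t), 2*t*exp(5*t) + exp(5*t)]

Strategy: write A = P · J · P⁻¹ where J is a Jordan canonical form, so e^{tA} = P · e^{tJ} · P⁻¹, and e^{tJ} can be computed block-by-block.

A has Jordan form
J =
  [5, 1, 0]
  [0, 5, 0]
  [0, 0, 5]
(up to reordering of blocks).

Per-block formulas:
  For a 1×1 block at λ = 5: exp(t · [5]) = [e^(5t)].
  For a 2×2 Jordan block J_2(5): exp(t · J_2(5)) = e^(5t)·(I + t·N), where N is the 2×2 nilpotent shift.

After assembling e^{tJ} and conjugating by P, we get:

e^{tA} =
  [-3*t*exp(5*t) + exp(5*t), t*exp(5*t), 2*t*exp(5*t)]
  [-3*t*exp(5*t), t*exp(5*t) + exp(5*t), 2*t*exp(5*t)]
  [-3*t*exp(5*t), t*exp(5*t), 2*t*exp(5*t) + exp(5*t)]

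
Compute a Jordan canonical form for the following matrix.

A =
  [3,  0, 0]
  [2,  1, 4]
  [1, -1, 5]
J_2(3) ⊕ J_1(3)

The characteristic polynomial is
  det(x·I − A) = x^3 - 9*x^2 + 27*x - 27 = (x - 3)^3

Eigenvalues and multiplicities (the geometric multiplicity of λ is n − rank(A − λI), which equals the number of Jordan blocks for λ):
  λ = 3: algebraic multiplicity = 3, geometric multiplicity = 2

Determining the block sizes for each eigenvalue:
  λ = 3: 2 blocks summing to 3 forces exactly one block of size 2 and the rest size 1 → block sizes [2, 1]

Assembling the blocks gives a Jordan form
J =
  [3, 1, 0]
  [0, 3, 0]
  [0, 0, 3]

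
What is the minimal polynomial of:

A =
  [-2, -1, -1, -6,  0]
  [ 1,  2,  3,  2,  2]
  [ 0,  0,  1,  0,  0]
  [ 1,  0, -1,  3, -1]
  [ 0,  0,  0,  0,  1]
x^3 - 3*x^2 + 3*x - 1

The characteristic polynomial is χ_A(x) = (x - 1)^5, so the eigenvalues are known. The minimal polynomial is
  m_A(x) = Π_λ (x − λ)^{k_λ}
where k_λ is the size of the *largest* Jordan block for λ (equivalently, the smallest k with (A − λI)^k v = 0 for every generalised eigenvector v of λ).

  λ = 1: largest Jordan block has size 3, contributing (x − 1)^3

So m_A(x) = (x - 1)^3 = x^3 - 3*x^2 + 3*x - 1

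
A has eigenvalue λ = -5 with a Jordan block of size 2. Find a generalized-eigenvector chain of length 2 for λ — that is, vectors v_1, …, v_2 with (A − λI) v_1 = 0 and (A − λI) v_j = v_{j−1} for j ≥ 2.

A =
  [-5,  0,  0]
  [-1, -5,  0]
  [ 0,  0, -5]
A Jordan chain for λ = -5 of length 2:
v_1 = (0, -1, 0)ᵀ
v_2 = (1, 0, 0)ᵀ

Let N = A − (-5)·I. We want v_2 with N^2 v_2 = 0 but N^1 v_2 ≠ 0; then v_{j-1} := N · v_j for j = 2, …, 2.

Pick v_2 = (1, 0, 0)ᵀ.
Then v_1 = N · v_2 = (0, -1, 0)ᵀ.

Sanity check: (A − (-5)·I) v_1 = (0, 0, 0)ᵀ = 0. ✓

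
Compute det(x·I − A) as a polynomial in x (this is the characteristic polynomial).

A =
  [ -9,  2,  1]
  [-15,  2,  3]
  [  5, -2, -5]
x^3 + 12*x^2 + 48*x + 64

Expanding det(x·I − A) (e.g. by cofactor expansion or by noting that A is similar to its Jordan form J, which has the same characteristic polynomial as A) gives
  χ_A(x) = x^3 + 12*x^2 + 48*x + 64
which factors as (x + 4)^3. The eigenvalues (with algebraic multiplicities) are λ = -4 with multiplicity 3.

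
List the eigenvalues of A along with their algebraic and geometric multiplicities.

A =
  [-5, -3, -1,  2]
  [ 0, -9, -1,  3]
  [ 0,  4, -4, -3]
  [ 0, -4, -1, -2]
λ = -5: alg = 4, geom = 2

Step 1 — factor the characteristic polynomial to read off the algebraic multiplicities:
  χ_A(x) = (x + 5)^4

Step 2 — compute geometric multiplicities via the rank-nullity identity g(λ) = n − rank(A − λI):
  rank(A − (-5)·I) = 2, so dim ker(A − (-5)·I) = n − 2 = 2

Summary:
  λ = -5: algebraic multiplicity = 4, geometric multiplicity = 2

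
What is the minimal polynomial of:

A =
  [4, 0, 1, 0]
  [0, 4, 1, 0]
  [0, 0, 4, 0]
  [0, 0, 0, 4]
x^2 - 8*x + 16

The characteristic polynomial is χ_A(x) = (x - 4)^4, so the eigenvalues are known. The minimal polynomial is
  m_A(x) = Π_λ (x − λ)^{k_λ}
where k_λ is the size of the *largest* Jordan block for λ (equivalently, the smallest k with (A − λI)^k v = 0 for every generalised eigenvector v of λ).

  λ = 4: largest Jordan block has size 2, contributing (x − 4)^2

So m_A(x) = (x - 4)^2 = x^2 - 8*x + 16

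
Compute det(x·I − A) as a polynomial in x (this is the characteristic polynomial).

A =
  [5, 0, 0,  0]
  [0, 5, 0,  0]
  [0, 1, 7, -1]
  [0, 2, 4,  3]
x^4 - 20*x^3 + 150*x^2 - 500*x + 625

Expanding det(x·I − A) (e.g. by cofactor expansion or by noting that A is similar to its Jordan form J, which has the same characteristic polynomial as A) gives
  χ_A(x) = x^4 - 20*x^3 + 150*x^2 - 500*x + 625
which factors as (x - 5)^4. The eigenvalues (with algebraic multiplicities) are λ = 5 with multiplicity 4.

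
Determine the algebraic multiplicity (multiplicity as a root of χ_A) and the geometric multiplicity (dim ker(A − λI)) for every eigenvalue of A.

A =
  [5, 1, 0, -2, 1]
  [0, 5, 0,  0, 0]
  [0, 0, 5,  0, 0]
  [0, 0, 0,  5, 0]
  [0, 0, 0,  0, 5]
λ = 5: alg = 5, geom = 4

Step 1 — factor the characteristic polynomial to read off the algebraic multiplicities:
  χ_A(x) = (x - 5)^5

Step 2 — compute geometric multiplicities via the rank-nullity identity g(λ) = n − rank(A − λI):
  rank(A − (5)·I) = 1, so dim ker(A − (5)·I) = n − 1 = 4

Summary:
  λ = 5: algebraic multiplicity = 5, geometric multiplicity = 4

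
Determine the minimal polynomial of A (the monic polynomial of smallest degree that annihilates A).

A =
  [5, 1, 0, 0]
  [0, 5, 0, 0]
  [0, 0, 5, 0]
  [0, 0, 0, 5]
x^2 - 10*x + 25

The characteristic polynomial is χ_A(x) = (x - 5)^4, so the eigenvalues are known. The minimal polynomial is
  m_A(x) = Π_λ (x − λ)^{k_λ}
where k_λ is the size of the *largest* Jordan block for λ (equivalently, the smallest k with (A − λI)^k v = 0 for every generalised eigenvector v of λ).

  λ = 5: largest Jordan block has size 2, contributing (x − 5)^2

So m_A(x) = (x - 5)^2 = x^2 - 10*x + 25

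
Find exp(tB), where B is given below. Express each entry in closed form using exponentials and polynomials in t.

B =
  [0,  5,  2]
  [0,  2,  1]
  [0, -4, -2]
e^{tB} =
  [1, t^2 + 5*t, t^2/2 + 2*t]
  [0, 2*t + 1, t]
  [0, -4*t, 1 - 2*t]

Strategy: write B = P · J · P⁻¹ where J is a Jordan canonical form, so e^{tB} = P · e^{tJ} · P⁻¹, and e^{tJ} can be computed block-by-block.

B has Jordan form
J =
  [0, 1, 0]
  [0, 0, 1]
  [0, 0, 0]
(up to reordering of blocks).

Per-block formulas:
  For a 3×3 Jordan block J_3(0): exp(t · J_3(0)) = e^(0t)·(I + t·N + (t^2/2)·N^2), where N is the 3×3 nilpotent shift.

After assembling e^{tJ} and conjugating by P, we get:

e^{tB} =
  [1, t^2 + 5*t, t^2/2 + 2*t]
  [0, 2*t + 1, t]
  [0, -4*t, 1 - 2*t]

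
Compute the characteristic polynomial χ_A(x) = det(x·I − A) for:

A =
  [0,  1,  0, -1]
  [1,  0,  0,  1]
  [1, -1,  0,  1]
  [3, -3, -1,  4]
x^4 - 4*x^3 + 6*x^2 - 4*x + 1

Expanding det(x·I − A) (e.g. by cofactor expansion or by noting that A is similar to its Jordan form J, which has the same characteristic polynomial as A) gives
  χ_A(x) = x^4 - 4*x^3 + 6*x^2 - 4*x + 1
which factors as (x - 1)^4. The eigenvalues (with algebraic multiplicities) are λ = 1 with multiplicity 4.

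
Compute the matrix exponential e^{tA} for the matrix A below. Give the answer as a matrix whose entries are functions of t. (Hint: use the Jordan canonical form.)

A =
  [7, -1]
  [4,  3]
e^{tA} =
  [2*t*exp(5*t) + exp(5*t), -t*exp(5*t)]
  [4*t*exp(5*t), -2*t*exp(5*t) + exp(5*t)]

Strategy: write A = P · J · P⁻¹ where J is a Jordan canonical form, so e^{tA} = P · e^{tJ} · P⁻¹, and e^{tJ} can be computed block-by-block.

A has Jordan form
J =
  [5, 1]
  [0, 5]
(up to reordering of blocks).

Per-block formulas:
  For a 2×2 Jordan block J_2(5): exp(t · J_2(5)) = e^(5t)·(I + t·N), where N is the 2×2 nilpotent shift.

After assembling e^{tJ} and conjugating by P, we get:

e^{tA} =
  [2*t*exp(5*t) + exp(5*t), -t*exp(5*t)]
  [4*t*exp(5*t), -2*t*exp(5*t) + exp(5*t)]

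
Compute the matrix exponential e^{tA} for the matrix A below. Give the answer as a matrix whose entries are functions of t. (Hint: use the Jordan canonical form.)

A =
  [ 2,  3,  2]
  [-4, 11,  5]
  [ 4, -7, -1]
e^{tA} =
  [-2*t*exp(4*t) + exp(4*t), t^2*exp(4*t)/2 + 3*t*exp(4*t), t^2*exp(4*t)/2 + 2*t*exp(4*t)]
  [-4*t*exp(4*t), t^2*exp(4*t) + 7*t*exp(4*t) + exp(4*t), t^2*exp(4*t) + 5*t*exp(4*t)]
  [4*t*exp(4*t), -t^2*exp(4*t) - 7*t*exp(4*t), -t^2*exp(4*t) - 5*t*exp(4*t) + exp(4*t)]

Strategy: write A = P · J · P⁻¹ where J is a Jordan canonical form, so e^{tA} = P · e^{tJ} · P⁻¹, and e^{tJ} can be computed block-by-block.

A has Jordan form
J =
  [4, 1, 0]
  [0, 4, 1]
  [0, 0, 4]
(up to reordering of blocks).

Per-block formulas:
  For a 3×3 Jordan block J_3(4): exp(t · J_3(4)) = e^(4t)·(I + t·N + (t^2/2)·N^2), where N is the 3×3 nilpotent shift.

After assembling e^{tJ} and conjugating by P, we get:

e^{tA} =
  [-2*t*exp(4*t) + exp(4*t), t^2*exp(4*t)/2 + 3*t*exp(4*t), t^2*exp(4*t)/2 + 2*t*exp(4*t)]
  [-4*t*exp(4*t), t^2*exp(4*t) + 7*t*exp(4*t) + exp(4*t), t^2*exp(4*t) + 5*t*exp(4*t)]
  [4*t*exp(4*t), -t^2*exp(4*t) - 7*t*exp(4*t), -t^2*exp(4*t) - 5*t*exp(4*t) + exp(4*t)]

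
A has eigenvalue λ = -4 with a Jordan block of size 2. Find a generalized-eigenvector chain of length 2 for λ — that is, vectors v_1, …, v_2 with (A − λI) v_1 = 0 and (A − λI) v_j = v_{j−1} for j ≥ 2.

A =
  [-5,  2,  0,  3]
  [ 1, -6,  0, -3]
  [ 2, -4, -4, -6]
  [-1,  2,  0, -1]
A Jordan chain for λ = -4 of length 2:
v_1 = (-1, 1, 2, -1)ᵀ
v_2 = (1, 0, 0, 0)ᵀ

Let N = A − (-4)·I. We want v_2 with N^2 v_2 = 0 but N^1 v_2 ≠ 0; then v_{j-1} := N · v_j for j = 2, …, 2.

Pick v_2 = (1, 0, 0, 0)ᵀ.
Then v_1 = N · v_2 = (-1, 1, 2, -1)ᵀ.

Sanity check: (A − (-4)·I) v_1 = (0, 0, 0, 0)ᵀ = 0. ✓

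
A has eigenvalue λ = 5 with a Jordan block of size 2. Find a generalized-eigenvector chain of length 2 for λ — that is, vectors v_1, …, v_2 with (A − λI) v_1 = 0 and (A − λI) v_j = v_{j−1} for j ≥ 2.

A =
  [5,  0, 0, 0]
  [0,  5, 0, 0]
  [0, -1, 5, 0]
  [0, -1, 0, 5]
A Jordan chain for λ = 5 of length 2:
v_1 = (0, 0, -1, -1)ᵀ
v_2 = (0, 1, 0, 0)ᵀ

Let N = A − (5)·I. We want v_2 with N^2 v_2 = 0 but N^1 v_2 ≠ 0; then v_{j-1} := N · v_j for j = 2, …, 2.

Pick v_2 = (0, 1, 0, 0)ᵀ.
Then v_1 = N · v_2 = (0, 0, -1, -1)ᵀ.

Sanity check: (A − (5)·I) v_1 = (0, 0, 0, 0)ᵀ = 0. ✓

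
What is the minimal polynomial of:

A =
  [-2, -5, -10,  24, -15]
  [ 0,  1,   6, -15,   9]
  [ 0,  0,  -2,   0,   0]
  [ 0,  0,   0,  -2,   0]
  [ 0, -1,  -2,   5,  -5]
x^2 + 4*x + 4

The characteristic polynomial is χ_A(x) = (x + 2)^5, so the eigenvalues are known. The minimal polynomial is
  m_A(x) = Π_λ (x − λ)^{k_λ}
where k_λ is the size of the *largest* Jordan block for λ (equivalently, the smallest k with (A − λI)^k v = 0 for every generalised eigenvector v of λ).

  λ = -2: largest Jordan block has size 2, contributing (x + 2)^2

So m_A(x) = (x + 2)^2 = x^2 + 4*x + 4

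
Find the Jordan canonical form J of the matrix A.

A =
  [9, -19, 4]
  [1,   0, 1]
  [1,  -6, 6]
J_3(5)

The characteristic polynomial is
  det(x·I − A) = x^3 - 15*x^2 + 75*x - 125 = (x - 5)^3

Eigenvalues and multiplicities (the geometric multiplicity of λ is n − rank(A − λI), which equals the number of Jordan blocks for λ):
  λ = 5: algebraic multiplicity = 3, geometric multiplicity = 1

Determining the block sizes for each eigenvalue:
  λ = 5: one block (gm = 1), so the single block has size am = 3 → block sizes [3]

Assembling the blocks gives a Jordan form
J =
  [5, 1, 0]
  [0, 5, 1]
  [0, 0, 5]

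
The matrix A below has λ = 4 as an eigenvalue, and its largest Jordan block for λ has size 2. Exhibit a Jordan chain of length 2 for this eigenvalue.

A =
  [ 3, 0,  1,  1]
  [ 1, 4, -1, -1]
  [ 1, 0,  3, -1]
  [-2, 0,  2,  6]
A Jordan chain for λ = 4 of length 2:
v_1 = (-1, 1, 1, -2)ᵀ
v_2 = (1, 0, 0, 0)ᵀ

Let N = A − (4)·I. We want v_2 with N^2 v_2 = 0 but N^1 v_2 ≠ 0; then v_{j-1} := N · v_j for j = 2, …, 2.

Pick v_2 = (1, 0, 0, 0)ᵀ.
Then v_1 = N · v_2 = (-1, 1, 1, -2)ᵀ.

Sanity check: (A − (4)·I) v_1 = (0, 0, 0, 0)ᵀ = 0. ✓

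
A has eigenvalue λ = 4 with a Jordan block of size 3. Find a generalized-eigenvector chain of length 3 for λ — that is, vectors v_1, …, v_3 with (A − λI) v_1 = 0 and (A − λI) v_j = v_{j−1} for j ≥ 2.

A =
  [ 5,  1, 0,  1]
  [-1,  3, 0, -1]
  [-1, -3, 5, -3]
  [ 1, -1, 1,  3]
A Jordan chain for λ = 4 of length 3:
v_1 = (1, -1, -2, 0)ᵀ
v_2 = (1, -1, -1, 1)ᵀ
v_3 = (1, 0, 0, 0)ᵀ

Let N = A − (4)·I. We want v_3 with N^3 v_3 = 0 but N^2 v_3 ≠ 0; then v_{j-1} := N · v_j for j = 3, …, 2.

Pick v_3 = (1, 0, 0, 0)ᵀ.
Then v_2 = N · v_3 = (1, -1, -1, 1)ᵀ.
Then v_1 = N · v_2 = (1, -1, -2, 0)ᵀ.

Sanity check: (A − (4)·I) v_1 = (0, 0, 0, 0)ᵀ = 0. ✓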